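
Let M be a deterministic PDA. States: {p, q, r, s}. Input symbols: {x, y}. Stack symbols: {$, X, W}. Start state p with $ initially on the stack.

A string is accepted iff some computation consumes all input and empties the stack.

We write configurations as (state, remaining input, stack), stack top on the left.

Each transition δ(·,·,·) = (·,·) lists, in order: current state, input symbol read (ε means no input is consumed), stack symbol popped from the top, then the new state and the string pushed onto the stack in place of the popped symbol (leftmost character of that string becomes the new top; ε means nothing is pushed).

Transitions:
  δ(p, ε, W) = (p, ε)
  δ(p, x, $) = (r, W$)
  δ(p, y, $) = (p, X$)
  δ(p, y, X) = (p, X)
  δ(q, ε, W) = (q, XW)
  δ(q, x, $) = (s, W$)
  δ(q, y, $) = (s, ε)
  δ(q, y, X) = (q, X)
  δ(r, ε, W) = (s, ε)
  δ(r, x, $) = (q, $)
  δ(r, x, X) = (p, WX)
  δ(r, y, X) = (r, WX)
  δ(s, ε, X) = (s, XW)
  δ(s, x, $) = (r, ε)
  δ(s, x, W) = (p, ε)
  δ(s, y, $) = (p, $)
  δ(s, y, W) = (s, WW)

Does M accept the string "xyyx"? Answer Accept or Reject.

Reject

(p, xyyx, $) ⊢ (r, yyx, W$) ⊢ (s, yyx, $) ⊢ (p, yx, $) ⊢ (p, x, X$)
No transition applies at (p, x, X$); input not fully consumed.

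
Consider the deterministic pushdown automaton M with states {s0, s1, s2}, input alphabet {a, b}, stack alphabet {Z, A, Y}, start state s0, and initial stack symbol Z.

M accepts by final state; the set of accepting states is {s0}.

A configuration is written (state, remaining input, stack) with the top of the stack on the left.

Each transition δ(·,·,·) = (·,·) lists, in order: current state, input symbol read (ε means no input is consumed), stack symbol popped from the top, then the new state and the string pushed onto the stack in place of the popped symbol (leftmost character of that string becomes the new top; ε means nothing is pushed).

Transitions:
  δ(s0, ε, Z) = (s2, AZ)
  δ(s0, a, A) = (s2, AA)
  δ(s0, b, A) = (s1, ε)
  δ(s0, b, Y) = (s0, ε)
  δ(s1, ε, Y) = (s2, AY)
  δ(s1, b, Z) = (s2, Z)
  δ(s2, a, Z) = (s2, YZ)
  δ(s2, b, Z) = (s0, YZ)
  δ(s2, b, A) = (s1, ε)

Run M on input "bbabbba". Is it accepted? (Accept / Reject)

Reject

(s0, bbabbba, Z)
  ε-move, top Z: go to s2, push AZ → (s2, bbabbba, AZ)
  read b, top A: go to s1, push ε → (s1, babbba, Z)
  read b, top Z: go to s2, push Z → (s2, abbba, Z)
  read a, top Z: go to s2, push YZ → (s2, bbba, YZ)
No transition applies at (s2, bbba, YZ); input not fully consumed.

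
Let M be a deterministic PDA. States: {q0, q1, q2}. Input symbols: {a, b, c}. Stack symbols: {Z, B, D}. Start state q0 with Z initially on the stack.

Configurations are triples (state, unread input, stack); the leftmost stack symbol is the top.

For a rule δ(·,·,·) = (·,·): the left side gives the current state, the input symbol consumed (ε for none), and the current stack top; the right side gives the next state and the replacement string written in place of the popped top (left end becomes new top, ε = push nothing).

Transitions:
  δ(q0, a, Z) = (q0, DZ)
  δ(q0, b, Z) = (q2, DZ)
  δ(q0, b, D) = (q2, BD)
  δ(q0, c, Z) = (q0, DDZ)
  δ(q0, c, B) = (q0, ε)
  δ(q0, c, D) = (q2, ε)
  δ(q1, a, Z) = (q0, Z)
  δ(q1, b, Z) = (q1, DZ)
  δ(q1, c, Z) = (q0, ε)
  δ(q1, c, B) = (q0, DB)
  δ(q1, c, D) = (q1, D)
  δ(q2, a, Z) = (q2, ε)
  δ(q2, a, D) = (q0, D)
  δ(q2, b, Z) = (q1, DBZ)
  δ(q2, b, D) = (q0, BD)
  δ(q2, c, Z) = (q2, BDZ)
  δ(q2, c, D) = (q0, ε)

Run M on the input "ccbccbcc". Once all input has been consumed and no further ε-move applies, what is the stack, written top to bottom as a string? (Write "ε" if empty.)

(q0, ccbccbcc, Z)
  read c, top Z: go to q0, push DDZ → (q0, cbccbcc, DDZ)
  read c, top D: go to q2, push ε → (q2, bccbcc, DZ)
  read b, top D: go to q0, push BD → (q0, ccbcc, BDZ)
  read c, top B: go to q0, push ε → (q0, cbcc, DZ)
  read c, top D: go to q2, push ε → (q2, bcc, Z)
  read b, top Z: go to q1, push DBZ → (q1, cc, DBZ)
  read c, top D: go to q1, push D → (q1, c, DBZ)
  read c, top D: go to q1, push D → (q1, ε, DBZ)
All input consumed in state q1 with stack DBZ.

DBZ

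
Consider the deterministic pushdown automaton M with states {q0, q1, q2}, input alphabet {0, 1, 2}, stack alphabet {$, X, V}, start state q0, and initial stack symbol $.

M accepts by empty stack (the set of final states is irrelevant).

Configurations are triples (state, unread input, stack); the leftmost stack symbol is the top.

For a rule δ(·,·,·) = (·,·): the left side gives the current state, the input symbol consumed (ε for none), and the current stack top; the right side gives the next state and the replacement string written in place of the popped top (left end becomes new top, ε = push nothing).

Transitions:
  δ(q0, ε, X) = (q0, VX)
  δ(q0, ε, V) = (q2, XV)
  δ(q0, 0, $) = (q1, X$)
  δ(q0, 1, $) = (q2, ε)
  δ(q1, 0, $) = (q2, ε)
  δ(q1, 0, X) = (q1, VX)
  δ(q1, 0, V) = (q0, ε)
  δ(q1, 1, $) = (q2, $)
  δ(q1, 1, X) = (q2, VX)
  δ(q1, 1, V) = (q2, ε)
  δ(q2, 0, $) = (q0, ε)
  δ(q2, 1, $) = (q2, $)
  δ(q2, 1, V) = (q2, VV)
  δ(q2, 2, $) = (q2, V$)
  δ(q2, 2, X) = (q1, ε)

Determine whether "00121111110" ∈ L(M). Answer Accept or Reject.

Accept

(q0, 00121111110, $) ⊢ (q1, 0121111110, X$) ⊢ (q1, 121111110, VX$) ⊢ (q2, 21111110, X$) ⊢ (q1, 1111110, $) ⊢ (q2, 111110, $) ⊢ (q2, 11110, $) ⊢ (q2, 1110, $) ⊢ (q2, 110, $) ⊢ (q2, 10, $) ⊢ (q2, 0, $) ⊢ (q0, ε, ε)
All input consumed and the stack is empty.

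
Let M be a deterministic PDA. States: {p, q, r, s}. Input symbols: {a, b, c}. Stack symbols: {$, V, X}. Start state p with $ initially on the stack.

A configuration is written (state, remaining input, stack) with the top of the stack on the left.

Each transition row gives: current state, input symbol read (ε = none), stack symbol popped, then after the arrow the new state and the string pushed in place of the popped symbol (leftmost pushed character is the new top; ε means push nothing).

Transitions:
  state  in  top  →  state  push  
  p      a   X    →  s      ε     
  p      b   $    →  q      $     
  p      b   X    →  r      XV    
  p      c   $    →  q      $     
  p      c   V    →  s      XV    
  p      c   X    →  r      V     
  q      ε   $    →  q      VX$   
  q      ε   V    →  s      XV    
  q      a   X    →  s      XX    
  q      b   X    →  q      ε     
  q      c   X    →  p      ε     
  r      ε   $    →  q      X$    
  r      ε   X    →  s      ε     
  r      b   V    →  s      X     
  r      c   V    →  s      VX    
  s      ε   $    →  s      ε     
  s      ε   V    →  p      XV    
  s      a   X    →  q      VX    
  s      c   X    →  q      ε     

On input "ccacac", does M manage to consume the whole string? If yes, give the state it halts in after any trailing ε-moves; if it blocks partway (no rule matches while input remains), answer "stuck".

s

(p, ccacac, $)
  read c, top $: go to q, push $ → (q, cacac, $)
  ε-move, top $: go to q, push VX$ → (q, cacac, VX$)
  ε-move, top V: go to s, push XV → (s, cacac, XVX$)
  read c, top X: go to q, push ε → (q, acac, VX$)
  ε-move, top V: go to s, push XV → (s, acac, XVX$)
  read a, top X: go to q, push VX → (q, cac, VXVX$)
  ε-move, top V: go to s, push XV → (s, cac, XVXVX$)
  read c, top X: go to q, push ε → (q, ac, VXVX$)
  ε-move, top V: go to s, push XV → (s, ac, XVXVX$)
  read a, top X: go to q, push VX → (q, c, VXVXVX$)
  ε-move, top V: go to s, push XV → (s, c, XVXVXVX$)
  read c, top X: go to q, push ε → (q, ε, VXVXVX$)
  ε-move, top V: go to s, push XV → (s, ε, XVXVXVX$)
All input consumed; M is in state s.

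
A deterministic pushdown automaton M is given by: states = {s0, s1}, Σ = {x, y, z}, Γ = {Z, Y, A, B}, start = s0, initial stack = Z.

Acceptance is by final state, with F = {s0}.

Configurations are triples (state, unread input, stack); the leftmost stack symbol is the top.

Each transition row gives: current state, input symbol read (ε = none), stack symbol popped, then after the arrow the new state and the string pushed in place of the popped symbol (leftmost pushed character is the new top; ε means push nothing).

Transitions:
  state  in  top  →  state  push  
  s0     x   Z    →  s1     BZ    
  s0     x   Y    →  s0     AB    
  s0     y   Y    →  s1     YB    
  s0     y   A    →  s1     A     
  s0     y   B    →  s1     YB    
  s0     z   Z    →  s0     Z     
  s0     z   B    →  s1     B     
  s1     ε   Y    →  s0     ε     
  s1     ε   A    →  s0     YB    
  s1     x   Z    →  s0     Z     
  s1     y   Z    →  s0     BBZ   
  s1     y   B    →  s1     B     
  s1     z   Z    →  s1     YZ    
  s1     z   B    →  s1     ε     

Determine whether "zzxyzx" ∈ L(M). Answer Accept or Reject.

Accept

(s0, zzxyzx, Z) ⊢ (s0, zxyzx, Z) ⊢ (s0, xyzx, Z) ⊢ (s1, yzx, BZ) ⊢ (s1, zx, BZ) ⊢ (s1, x, Z) ⊢ (s0, ε, Z)
All input consumed; state s0 ∈ F.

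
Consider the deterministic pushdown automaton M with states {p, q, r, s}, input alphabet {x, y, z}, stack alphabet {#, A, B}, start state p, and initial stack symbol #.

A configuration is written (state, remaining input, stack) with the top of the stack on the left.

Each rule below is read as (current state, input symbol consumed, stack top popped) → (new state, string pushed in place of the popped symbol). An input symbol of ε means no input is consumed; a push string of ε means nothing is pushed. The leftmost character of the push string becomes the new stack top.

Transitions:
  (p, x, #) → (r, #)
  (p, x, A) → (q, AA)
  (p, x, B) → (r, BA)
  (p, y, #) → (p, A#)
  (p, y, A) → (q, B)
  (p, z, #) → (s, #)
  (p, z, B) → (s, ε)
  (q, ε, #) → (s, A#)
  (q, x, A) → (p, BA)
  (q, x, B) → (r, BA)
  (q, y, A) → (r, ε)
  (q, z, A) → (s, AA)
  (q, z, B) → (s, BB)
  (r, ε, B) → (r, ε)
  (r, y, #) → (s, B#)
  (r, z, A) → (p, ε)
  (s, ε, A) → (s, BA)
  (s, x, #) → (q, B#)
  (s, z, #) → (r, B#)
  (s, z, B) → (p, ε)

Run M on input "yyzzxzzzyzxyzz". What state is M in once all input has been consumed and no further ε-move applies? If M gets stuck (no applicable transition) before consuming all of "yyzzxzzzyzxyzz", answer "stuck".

(p, yyzzxzzzyzxyzz, #) ⊢ (p, yzzxzzzyzxyzz, A#) ⊢ (q, zzxzzzyzxyzz, B#) ⊢ (s, zxzzzyzxyzz, BB#) ⊢ (p, xzzzyzxyzz, B#) ⊢ (r, zzzyzxyzz, BA#) ⊢ (r, zzzyzxyzz, A#) ⊢ (p, zzyzxyzz, #) ⊢ (s, zyzxyzz, #) ⊢ (r, yzxyzz, B#) ⊢ (r, yzxyzz, #) ⊢ (s, zxyzz, B#) ⊢ (p, xyzz, #) ⊢ (r, yzz, #) ⊢ (s, zz, B#) ⊢ (p, z, #) ⊢ (s, ε, #)
All input consumed; M is in state s.

s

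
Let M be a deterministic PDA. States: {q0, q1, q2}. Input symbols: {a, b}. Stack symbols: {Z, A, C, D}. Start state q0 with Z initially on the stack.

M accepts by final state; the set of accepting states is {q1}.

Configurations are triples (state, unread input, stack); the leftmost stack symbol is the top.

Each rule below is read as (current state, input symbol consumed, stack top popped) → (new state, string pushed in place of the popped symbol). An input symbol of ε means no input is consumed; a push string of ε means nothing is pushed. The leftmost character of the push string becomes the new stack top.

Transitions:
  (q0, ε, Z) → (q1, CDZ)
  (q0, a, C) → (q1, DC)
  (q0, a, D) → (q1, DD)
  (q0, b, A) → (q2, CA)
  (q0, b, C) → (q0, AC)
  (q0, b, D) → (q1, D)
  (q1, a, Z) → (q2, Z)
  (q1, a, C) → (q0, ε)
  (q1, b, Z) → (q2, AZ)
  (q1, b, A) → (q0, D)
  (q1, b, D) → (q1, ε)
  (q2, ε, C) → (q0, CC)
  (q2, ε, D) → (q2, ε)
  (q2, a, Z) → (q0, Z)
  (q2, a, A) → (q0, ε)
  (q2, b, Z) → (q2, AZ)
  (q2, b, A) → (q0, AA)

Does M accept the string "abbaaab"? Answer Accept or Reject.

Accept

(q0, abbaaab, Z) ⊢ (q1, abbaaab, CDZ) ⊢ (q0, bbaaab, DZ) ⊢ (q1, baaab, DZ) ⊢ (q1, aaab, Z) ⊢ (q2, aab, Z) ⊢ (q0, ab, Z) ⊢ (q1, ab, CDZ) ⊢ (q0, b, DZ) ⊢ (q1, ε, DZ)
All input consumed; state q1 ∈ F.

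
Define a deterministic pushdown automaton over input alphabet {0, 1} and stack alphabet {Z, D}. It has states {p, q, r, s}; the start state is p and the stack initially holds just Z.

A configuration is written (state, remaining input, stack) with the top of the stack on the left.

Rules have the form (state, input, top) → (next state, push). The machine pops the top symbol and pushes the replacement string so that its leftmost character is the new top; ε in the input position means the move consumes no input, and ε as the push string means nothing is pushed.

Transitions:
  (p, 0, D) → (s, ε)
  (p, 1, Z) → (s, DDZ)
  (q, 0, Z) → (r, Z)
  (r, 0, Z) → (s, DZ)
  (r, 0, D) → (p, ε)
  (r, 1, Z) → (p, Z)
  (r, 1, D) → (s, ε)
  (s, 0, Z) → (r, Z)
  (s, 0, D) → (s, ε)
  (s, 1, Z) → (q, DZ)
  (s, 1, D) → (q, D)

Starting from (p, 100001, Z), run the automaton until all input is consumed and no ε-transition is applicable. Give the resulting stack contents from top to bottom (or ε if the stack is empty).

DZ

(p, 100001, Z) ⊢ (s, 00001, DDZ) ⊢ (s, 0001, DZ) ⊢ (s, 001, Z) ⊢ (r, 01, Z) ⊢ (s, 1, DZ) ⊢ (q, ε, DZ)
All input consumed in state q with stack DZ.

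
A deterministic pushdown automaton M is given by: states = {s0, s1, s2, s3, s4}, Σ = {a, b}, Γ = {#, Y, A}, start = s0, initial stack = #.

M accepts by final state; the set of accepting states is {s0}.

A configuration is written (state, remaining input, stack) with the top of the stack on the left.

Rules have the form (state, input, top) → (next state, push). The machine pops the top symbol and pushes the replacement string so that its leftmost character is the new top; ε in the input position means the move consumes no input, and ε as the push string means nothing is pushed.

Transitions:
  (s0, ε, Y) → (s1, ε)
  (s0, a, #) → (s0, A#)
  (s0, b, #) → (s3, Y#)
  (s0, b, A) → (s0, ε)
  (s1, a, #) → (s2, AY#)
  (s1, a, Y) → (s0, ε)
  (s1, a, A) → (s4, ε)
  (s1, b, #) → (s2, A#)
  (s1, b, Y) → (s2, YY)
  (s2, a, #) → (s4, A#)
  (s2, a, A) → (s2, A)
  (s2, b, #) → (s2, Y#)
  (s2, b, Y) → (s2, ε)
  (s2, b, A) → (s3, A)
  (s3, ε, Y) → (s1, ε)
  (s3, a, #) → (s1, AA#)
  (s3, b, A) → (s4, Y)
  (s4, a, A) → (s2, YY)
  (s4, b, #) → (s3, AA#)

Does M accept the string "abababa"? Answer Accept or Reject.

(s0, abababa, #)
  read a, top #: go to s0, push A# → (s0, bababa, A#)
  read b, top A: go to s0, push ε → (s0, ababa, #)
  read a, top #: go to s0, push A# → (s0, baba, A#)
  read b, top A: go to s0, push ε → (s0, aba, #)
  read a, top #: go to s0, push A# → (s0, ba, A#)
  read b, top A: go to s0, push ε → (s0, a, #)
  read a, top #: go to s0, push A# → (s0, ε, A#)
All input consumed; state s0 ∈ F.

Accept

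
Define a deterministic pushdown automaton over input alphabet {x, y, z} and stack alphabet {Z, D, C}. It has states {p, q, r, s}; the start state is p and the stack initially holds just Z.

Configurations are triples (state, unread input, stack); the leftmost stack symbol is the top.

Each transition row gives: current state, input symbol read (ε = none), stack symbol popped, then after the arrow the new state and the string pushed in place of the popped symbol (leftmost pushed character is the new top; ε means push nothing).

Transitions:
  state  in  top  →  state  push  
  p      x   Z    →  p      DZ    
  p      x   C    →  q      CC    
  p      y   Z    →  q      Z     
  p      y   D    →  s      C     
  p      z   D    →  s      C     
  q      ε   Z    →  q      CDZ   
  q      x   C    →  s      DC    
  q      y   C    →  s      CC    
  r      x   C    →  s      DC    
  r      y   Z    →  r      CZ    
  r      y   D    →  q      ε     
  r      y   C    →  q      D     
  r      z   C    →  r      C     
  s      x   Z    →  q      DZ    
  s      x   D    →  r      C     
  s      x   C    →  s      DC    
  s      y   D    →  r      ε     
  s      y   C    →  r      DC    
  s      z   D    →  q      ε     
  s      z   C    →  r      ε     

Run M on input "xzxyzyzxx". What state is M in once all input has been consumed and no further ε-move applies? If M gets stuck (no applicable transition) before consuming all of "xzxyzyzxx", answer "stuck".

(p, xzxyzyzxx, Z)
  read x, top Z: go to p, push DZ → (p, zxyzyzxx, DZ)
  read z, top D: go to s, push C → (s, xyzyzxx, CZ)
  read x, top C: go to s, push DC → (s, yzyzxx, DCZ)
  read y, top D: go to r, push ε → (r, zyzxx, CZ)
  read z, top C: go to r, push C → (r, yzxx, CZ)
  read y, top C: go to q, push D → (q, zxx, DZ)
No transition for (q, z, top D); M blocks with input zxx remaining.

stuck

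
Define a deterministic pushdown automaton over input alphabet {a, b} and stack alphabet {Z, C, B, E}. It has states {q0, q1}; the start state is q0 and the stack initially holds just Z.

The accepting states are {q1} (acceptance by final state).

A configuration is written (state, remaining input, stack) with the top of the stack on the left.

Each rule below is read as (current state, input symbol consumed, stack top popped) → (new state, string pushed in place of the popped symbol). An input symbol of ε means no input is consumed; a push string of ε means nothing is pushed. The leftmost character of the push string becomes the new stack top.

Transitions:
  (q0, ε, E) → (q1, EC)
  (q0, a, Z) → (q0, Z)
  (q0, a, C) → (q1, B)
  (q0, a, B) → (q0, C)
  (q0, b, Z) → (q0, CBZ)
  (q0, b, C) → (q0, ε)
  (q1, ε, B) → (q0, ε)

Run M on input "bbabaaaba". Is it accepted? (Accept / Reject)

Accept

(q0, bbabaaaba, Z) ⊢ (q0, babaaaba, CBZ) ⊢ (q0, abaaaba, BZ) ⊢ (q0, baaaba, CZ) ⊢ (q0, aaaba, Z) ⊢ (q0, aaba, Z) ⊢ (q0, aba, Z) ⊢ (q0, ba, Z) ⊢ (q0, a, CBZ) ⊢ (q1, ε, BBZ)
All input consumed; state q1 ∈ F.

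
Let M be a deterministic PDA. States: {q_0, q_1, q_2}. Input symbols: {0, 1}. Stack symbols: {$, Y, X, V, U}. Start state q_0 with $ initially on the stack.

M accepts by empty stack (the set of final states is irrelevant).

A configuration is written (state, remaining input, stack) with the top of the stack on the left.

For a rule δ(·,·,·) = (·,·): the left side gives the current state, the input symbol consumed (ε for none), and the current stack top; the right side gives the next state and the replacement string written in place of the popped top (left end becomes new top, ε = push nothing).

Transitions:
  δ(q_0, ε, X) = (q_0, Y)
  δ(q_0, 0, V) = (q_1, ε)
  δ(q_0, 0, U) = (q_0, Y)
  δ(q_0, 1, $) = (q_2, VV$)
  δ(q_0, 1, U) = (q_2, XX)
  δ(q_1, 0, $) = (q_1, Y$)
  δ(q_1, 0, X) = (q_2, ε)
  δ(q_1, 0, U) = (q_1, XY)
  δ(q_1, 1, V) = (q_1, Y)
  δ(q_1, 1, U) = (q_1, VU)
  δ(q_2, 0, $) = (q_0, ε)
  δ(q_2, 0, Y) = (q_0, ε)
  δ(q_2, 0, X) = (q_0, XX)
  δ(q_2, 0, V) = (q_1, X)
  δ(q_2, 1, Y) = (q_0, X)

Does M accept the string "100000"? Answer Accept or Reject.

Accept

(q_0, 100000, $) ⊢ (q_2, 00000, VV$) ⊢ (q_1, 0000, XV$) ⊢ (q_2, 000, V$) ⊢ (q_1, 00, X$) ⊢ (q_2, 0, $) ⊢ (q_0, ε, ε)
All input consumed and the stack is empty.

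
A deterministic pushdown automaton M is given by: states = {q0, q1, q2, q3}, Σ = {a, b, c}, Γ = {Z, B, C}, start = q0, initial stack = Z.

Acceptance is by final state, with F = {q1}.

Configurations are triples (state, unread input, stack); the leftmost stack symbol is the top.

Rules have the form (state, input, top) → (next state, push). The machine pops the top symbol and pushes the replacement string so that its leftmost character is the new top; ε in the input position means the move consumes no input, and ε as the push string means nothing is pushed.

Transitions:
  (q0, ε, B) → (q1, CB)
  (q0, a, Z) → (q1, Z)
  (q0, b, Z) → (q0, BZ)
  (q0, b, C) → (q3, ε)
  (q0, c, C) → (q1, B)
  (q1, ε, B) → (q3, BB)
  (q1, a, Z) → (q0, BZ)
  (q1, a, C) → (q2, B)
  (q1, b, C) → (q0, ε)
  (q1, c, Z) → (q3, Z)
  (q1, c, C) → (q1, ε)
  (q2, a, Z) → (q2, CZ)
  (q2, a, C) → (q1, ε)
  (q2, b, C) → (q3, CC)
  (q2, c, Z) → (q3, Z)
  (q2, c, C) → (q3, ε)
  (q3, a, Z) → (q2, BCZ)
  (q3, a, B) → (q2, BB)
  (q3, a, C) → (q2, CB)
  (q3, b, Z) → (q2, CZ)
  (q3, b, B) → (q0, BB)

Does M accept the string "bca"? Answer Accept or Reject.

(q0, bca, Z)
  read b, top Z: go to q0, push BZ → (q0, ca, BZ)
  ε-move, top B: go to q1, push CB → (q1, ca, CBZ)
  read c, top C: go to q1, push ε → (q1, a, BZ)
  ε-move, top B: go to q3, push BB → (q3, a, BBZ)
  read a, top B: go to q2, push BB → (q2, ε, BBBZ)
All input consumed; state q2 ∉ F and no further ε-move applies.

Reject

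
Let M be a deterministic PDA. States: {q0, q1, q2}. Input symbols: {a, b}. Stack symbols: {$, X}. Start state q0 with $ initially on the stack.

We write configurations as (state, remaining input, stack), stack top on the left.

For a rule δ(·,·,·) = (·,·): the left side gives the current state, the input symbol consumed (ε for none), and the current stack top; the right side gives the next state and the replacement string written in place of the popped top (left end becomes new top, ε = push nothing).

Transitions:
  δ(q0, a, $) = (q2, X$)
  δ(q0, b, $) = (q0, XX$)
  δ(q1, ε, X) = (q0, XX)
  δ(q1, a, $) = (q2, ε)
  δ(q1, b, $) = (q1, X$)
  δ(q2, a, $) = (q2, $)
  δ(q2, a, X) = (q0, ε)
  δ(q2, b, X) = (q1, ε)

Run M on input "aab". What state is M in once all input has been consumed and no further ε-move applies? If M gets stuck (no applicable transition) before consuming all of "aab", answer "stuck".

(q0, aab, $) ⊢ (q2, ab, X$) ⊢ (q0, b, $) ⊢ (q0, ε, XX$)
All input consumed; M is in state q0.

q0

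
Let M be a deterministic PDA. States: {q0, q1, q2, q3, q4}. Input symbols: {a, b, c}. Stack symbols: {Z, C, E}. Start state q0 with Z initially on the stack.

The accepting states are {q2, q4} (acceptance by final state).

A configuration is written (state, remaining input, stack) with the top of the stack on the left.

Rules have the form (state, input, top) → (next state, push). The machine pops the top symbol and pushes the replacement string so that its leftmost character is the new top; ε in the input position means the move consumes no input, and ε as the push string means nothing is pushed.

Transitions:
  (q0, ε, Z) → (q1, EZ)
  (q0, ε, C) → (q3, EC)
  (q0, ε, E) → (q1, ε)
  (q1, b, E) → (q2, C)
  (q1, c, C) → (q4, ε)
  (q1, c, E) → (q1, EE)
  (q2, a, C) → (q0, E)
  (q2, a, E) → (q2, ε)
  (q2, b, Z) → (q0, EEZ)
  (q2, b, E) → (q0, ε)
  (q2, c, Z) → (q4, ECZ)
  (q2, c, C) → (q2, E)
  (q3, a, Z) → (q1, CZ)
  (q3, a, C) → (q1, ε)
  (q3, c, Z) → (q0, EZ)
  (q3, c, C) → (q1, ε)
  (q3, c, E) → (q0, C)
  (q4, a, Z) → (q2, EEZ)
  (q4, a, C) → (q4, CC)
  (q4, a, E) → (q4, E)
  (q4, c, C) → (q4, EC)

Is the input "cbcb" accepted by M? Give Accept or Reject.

(q0, cbcb, Z) ⊢ (q1, cbcb, EZ) ⊢ (q1, bcb, EEZ) ⊢ (q2, cb, CEZ) ⊢ (q2, b, EEZ) ⊢ (q0, ε, EZ) ⊢ (q1, ε, Z)
All input consumed; state q1 ∉ F and no further ε-move applies.

Reject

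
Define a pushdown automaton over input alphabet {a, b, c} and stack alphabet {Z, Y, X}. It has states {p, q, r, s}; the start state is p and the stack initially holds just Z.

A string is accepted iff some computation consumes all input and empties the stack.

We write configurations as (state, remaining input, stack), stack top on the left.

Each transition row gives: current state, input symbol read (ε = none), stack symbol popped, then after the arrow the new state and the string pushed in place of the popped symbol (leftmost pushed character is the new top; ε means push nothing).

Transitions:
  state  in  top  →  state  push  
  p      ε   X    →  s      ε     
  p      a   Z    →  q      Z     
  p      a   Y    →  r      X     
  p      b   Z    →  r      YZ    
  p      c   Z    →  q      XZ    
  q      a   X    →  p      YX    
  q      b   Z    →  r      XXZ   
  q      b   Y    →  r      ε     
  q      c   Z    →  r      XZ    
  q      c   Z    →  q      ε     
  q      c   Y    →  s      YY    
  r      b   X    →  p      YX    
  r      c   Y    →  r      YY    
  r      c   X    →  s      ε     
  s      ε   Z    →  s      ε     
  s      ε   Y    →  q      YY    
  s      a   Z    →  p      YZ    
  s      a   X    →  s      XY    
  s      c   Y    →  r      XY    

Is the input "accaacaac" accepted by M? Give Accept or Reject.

Accept

One accepting computation: (p, accaacaac, Z) ⊢ (q, ccaacaac, Z) ⊢ (r, caacaac, XZ) ⊢ (s, aacaac, Z) ⊢ (p, acaac, YZ) ⊢ (r, caac, XZ) ⊢ (s, aac, Z) ⊢ (p, ac, YZ) ⊢ (r, c, XZ) ⊢ (s, ε, Z) ⊢ (s, ε, ε)
All input consumed and the stack is empty.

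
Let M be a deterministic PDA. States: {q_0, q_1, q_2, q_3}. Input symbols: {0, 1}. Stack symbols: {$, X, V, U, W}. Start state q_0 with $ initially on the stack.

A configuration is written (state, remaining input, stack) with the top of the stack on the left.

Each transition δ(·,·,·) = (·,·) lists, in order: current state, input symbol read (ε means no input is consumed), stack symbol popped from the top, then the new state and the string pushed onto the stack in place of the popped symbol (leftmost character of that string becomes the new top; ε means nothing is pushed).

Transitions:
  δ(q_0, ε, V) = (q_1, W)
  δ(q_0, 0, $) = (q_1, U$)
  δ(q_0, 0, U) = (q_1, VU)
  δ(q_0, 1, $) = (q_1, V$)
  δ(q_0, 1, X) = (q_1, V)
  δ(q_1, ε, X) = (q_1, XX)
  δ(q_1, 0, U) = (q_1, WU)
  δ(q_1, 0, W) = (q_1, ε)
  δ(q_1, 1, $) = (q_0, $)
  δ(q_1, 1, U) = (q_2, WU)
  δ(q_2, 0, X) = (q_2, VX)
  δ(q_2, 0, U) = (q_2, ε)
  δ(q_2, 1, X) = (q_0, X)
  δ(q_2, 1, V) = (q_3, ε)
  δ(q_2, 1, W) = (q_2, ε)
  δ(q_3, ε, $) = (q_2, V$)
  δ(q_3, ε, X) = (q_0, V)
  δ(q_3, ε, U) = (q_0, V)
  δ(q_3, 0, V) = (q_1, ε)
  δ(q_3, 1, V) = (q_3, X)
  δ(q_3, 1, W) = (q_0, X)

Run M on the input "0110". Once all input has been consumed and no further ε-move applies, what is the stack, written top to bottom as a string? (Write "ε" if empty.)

$

(q_0, 0110, $) ⊢ (q_1, 110, U$) ⊢ (q_2, 10, WU$) ⊢ (q_2, 0, U$) ⊢ (q_2, ε, $)
All input consumed in state q_2 with stack $.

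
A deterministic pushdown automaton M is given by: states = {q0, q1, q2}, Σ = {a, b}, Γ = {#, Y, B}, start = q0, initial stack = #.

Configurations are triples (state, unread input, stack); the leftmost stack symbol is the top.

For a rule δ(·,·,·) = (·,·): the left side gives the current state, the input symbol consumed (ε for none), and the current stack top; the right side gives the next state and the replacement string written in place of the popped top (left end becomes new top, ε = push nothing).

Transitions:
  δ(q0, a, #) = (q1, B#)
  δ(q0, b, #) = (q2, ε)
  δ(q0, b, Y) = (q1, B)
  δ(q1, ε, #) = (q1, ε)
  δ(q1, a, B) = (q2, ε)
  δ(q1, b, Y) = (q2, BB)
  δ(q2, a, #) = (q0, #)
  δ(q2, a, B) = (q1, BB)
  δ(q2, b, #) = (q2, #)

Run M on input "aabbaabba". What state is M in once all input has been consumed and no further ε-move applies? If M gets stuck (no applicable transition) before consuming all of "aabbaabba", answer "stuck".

(q0, aabbaabba, #)
  read a, top #: go to q1, push B# → (q1, abbaabba, B#)
  read a, top B: go to q2, push ε → (q2, bbaabba, #)
  read b, top #: go to q2, push # → (q2, baabba, #)
  read b, top #: go to q2, push # → (q2, aabba, #)
  read a, top #: go to q0, push # → (q0, abba, #)
  read a, top #: go to q1, push B# → (q1, bba, B#)
No transition for (q1, b, top B); M blocks with input bba remaining.

stuck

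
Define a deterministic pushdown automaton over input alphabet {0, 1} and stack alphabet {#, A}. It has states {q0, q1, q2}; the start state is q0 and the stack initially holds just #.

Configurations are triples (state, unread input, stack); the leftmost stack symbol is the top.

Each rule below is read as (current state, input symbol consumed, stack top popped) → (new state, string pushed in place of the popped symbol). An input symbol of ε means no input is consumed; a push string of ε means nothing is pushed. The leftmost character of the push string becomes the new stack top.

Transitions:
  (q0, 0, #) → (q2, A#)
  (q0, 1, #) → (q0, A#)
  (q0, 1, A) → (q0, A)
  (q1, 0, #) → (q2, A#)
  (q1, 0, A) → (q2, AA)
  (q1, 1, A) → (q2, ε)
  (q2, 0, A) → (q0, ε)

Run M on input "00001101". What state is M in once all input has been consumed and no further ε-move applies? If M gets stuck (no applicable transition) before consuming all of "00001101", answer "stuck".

stuck

(q0, 00001101, #)
  read 0, top #: go to q2, push A# → (q2, 0001101, A#)
  read 0, top A: go to q0, push ε → (q0, 001101, #)
  read 0, top #: go to q2, push A# → (q2, 01101, A#)
  read 0, top A: go to q0, push ε → (q0, 1101, #)
  read 1, top #: go to q0, push A# → (q0, 101, A#)
  read 1, top A: go to q0, push A → (q0, 01, A#)
No transition for (q0, 0, top A); M blocks with input 01 remaining.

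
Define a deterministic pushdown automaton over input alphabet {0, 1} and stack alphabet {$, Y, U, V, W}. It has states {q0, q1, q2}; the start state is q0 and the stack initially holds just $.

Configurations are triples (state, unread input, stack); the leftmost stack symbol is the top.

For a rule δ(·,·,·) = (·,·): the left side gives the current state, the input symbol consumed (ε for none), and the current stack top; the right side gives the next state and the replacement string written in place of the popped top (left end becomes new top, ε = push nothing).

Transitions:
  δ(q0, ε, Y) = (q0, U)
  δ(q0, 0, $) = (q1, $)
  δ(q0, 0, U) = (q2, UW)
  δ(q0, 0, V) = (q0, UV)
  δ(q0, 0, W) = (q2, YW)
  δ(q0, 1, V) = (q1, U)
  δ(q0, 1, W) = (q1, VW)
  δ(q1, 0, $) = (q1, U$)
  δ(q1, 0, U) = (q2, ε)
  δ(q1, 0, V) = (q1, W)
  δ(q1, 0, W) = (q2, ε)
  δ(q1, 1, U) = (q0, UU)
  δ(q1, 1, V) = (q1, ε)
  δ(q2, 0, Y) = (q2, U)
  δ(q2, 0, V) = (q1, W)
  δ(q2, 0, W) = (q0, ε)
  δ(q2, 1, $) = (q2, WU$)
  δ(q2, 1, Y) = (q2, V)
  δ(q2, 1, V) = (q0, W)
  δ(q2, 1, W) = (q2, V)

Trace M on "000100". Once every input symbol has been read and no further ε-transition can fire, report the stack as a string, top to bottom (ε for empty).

UW$

(q0, 000100, $)
  read 0, top $: go to q1, push $ → (q1, 00100, $)
  read 0, top $: go to q1, push U$ → (q1, 0100, U$)
  read 0, top U: go to q2, push ε → (q2, 100, $)
  read 1, top $: go to q2, push WU$ → (q2, 00, WU$)
  read 0, top W: go to q0, push ε → (q0, 0, U$)
  read 0, top U: go to q2, push UW → (q2, ε, UW$)
All input consumed in state q2 with stack UW$.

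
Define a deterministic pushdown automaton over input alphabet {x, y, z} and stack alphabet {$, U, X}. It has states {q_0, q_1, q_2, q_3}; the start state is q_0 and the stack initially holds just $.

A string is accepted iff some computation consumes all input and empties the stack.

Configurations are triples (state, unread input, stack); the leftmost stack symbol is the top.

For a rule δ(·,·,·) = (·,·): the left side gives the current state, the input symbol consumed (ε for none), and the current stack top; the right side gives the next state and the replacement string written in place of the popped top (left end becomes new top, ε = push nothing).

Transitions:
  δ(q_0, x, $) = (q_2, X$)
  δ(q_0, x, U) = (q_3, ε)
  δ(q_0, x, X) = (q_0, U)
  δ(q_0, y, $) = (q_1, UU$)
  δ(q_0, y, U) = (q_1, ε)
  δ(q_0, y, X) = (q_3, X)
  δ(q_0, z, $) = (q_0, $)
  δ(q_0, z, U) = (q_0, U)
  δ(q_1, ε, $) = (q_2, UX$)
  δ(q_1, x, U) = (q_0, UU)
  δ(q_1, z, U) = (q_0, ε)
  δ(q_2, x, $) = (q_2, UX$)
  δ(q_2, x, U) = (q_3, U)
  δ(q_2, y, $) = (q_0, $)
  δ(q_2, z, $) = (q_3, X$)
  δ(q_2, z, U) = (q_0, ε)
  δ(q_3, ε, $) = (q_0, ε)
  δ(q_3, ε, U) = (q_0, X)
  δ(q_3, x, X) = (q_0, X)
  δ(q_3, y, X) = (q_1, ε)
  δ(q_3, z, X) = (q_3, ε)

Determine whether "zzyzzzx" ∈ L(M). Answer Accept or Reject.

Accept

(q_0, zzyzzzx, $)
  read z, top $: go to q_0, push $ → (q_0, zyzzzx, $)
  read z, top $: go to q_0, push $ → (q_0, yzzzx, $)
  read y, top $: go to q_1, push UU$ → (q_1, zzzx, UU$)
  read z, top U: go to q_0, push ε → (q_0, zzx, U$)
  read z, top U: go to q_0, push U → (q_0, zx, U$)
  read z, top U: go to q_0, push U → (q_0, x, U$)
  read x, top U: go to q_3, push ε → (q_3, ε, $)
  ε-move, top $: go to q_0, push ε → (q_0, ε, ε)
All input consumed and the stack is empty.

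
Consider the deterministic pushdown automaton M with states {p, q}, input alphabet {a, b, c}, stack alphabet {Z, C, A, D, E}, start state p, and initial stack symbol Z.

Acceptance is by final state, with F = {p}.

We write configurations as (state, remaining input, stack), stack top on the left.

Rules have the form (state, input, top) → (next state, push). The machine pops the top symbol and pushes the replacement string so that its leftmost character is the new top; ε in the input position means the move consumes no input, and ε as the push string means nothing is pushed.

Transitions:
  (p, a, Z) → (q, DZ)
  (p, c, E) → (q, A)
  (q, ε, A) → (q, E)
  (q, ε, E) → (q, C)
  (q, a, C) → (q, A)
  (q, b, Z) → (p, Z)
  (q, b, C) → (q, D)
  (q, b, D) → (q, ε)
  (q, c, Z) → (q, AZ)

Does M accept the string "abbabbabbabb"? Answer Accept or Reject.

(p, abbabbabbabb, Z) ⊢ (q, bbabbabbabb, DZ) ⊢ (q, babbabbabb, Z) ⊢ (p, abbabbabb, Z) ⊢ (q, bbabbabb, DZ) ⊢ (q, babbabb, Z) ⊢ (p, abbabb, Z) ⊢ (q, bbabb, DZ) ⊢ (q, babb, Z) ⊢ (p, abb, Z) ⊢ (q, bb, DZ) ⊢ (q, b, Z) ⊢ (p, ε, Z)
All input consumed; state p ∈ F.

Accept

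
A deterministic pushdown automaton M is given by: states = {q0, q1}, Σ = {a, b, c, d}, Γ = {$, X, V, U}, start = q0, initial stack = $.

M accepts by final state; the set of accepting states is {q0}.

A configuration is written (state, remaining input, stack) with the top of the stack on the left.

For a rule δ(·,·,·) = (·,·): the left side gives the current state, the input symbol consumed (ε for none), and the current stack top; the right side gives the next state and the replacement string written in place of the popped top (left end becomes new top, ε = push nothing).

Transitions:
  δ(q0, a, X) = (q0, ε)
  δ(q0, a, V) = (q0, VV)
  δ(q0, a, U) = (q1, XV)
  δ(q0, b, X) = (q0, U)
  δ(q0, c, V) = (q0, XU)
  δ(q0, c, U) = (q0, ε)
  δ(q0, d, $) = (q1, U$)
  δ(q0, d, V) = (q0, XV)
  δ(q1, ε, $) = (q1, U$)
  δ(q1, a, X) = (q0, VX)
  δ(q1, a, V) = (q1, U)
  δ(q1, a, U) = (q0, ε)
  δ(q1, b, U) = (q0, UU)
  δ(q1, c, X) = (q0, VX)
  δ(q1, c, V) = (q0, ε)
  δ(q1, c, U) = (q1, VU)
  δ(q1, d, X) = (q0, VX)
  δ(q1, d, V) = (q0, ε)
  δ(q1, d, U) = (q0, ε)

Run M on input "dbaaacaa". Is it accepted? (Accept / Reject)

Reject

(q0, dbaaacaa, $)
  read d, top $: go to q1, push U$ → (q1, baaacaa, U$)
  read b, top U: go to q0, push UU → (q0, aaacaa, UU$)
  read a, top U: go to q1, push XV → (q1, aacaa, XVU$)
  read a, top X: go to q0, push VX → (q0, acaa, VXVU$)
  read a, top V: go to q0, push VV → (q0, caa, VVXVU$)
  read c, top V: go to q0, push XU → (q0, aa, XUVXVU$)
  read a, top X: go to q0, push ε → (q0, a, UVXVU$)
  read a, top U: go to q1, push XV → (q1, ε, XVVXVU$)
All input consumed; state q1 ∉ F and no further ε-move applies.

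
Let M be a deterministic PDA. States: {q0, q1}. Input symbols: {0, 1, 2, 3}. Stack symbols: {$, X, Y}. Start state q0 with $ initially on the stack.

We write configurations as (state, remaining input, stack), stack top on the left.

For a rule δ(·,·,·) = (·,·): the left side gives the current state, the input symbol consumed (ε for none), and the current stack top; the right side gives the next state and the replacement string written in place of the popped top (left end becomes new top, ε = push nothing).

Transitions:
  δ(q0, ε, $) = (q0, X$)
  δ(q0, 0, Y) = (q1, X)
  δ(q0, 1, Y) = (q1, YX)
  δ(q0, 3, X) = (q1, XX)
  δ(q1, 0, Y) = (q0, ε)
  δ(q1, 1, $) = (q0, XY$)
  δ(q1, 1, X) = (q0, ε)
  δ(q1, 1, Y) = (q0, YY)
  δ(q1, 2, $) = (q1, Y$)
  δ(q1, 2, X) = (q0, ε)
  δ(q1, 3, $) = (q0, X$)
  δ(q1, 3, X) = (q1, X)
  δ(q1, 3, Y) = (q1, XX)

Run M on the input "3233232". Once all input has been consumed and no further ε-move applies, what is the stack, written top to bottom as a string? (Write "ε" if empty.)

(q0, 3233232, $)
  ε-move, top $: go to q0, push X$ → (q0, 3233232, X$)
  read 3, top X: go to q1, push XX → (q1, 233232, XX$)
  read 2, top X: go to q0, push ε → (q0, 33232, X$)
  read 3, top X: go to q1, push XX → (q1, 3232, XX$)
  read 3, top X: go to q1, push X → (q1, 232, XX$)
  read 2, top X: go to q0, push ε → (q0, 32, X$)
  read 3, top X: go to q1, push XX → (q1, 2, XX$)
  read 2, top X: go to q0, push ε → (q0, ε, X$)
All input consumed in state q0 with stack X$.

X$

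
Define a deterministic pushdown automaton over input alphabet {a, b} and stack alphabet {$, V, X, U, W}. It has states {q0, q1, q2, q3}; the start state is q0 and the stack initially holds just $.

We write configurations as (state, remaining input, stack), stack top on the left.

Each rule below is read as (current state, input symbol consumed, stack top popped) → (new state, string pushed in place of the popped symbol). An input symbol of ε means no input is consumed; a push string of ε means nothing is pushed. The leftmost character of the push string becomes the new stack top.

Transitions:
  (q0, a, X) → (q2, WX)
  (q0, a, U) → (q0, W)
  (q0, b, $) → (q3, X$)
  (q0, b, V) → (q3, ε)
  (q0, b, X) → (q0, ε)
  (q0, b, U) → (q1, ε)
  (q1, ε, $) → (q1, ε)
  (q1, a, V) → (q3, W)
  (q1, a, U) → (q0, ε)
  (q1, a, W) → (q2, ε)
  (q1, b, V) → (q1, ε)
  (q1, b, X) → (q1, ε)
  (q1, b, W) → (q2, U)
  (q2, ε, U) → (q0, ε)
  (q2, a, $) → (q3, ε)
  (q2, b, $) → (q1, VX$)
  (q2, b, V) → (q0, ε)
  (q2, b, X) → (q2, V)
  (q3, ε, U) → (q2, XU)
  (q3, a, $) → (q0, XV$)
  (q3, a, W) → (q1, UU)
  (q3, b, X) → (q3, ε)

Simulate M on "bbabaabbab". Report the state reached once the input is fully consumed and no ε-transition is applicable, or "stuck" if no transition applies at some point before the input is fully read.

stuck

(q0, bbabaabbab, $)
  read b, top $: go to q3, push X$ → (q3, babaabbab, X$)
  read b, top X: go to q3, push ε → (q3, abaabbab, $)
  read a, top $: go to q0, push XV$ → (q0, baabbab, XV$)
  read b, top X: go to q0, push ε → (q0, aabbab, V$)
No transition for (q0, a, top V); M blocks with input aabbab remaining.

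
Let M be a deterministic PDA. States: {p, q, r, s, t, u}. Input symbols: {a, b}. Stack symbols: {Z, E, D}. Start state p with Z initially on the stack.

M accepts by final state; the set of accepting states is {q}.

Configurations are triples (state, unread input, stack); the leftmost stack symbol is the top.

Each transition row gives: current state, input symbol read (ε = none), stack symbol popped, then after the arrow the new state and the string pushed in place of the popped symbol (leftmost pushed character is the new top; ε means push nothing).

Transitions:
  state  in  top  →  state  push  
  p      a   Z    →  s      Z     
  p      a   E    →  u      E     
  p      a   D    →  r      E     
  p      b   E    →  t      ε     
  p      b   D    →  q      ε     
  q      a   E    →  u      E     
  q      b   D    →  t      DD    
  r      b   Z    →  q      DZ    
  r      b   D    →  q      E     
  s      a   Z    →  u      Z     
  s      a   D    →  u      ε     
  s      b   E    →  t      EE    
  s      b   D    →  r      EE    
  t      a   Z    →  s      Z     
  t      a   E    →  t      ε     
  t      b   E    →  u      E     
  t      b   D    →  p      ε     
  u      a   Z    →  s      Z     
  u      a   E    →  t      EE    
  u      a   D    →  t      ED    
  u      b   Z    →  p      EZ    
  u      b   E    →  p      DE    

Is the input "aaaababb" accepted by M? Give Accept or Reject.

Accept

(p, aaaababb, Z)
  read a, top Z: go to s, push Z → (s, aaababb, Z)
  read a, top Z: go to u, push Z → (u, aababb, Z)
  read a, top Z: go to s, push Z → (s, ababb, Z)
  read a, top Z: go to u, push Z → (u, babb, Z)
  read b, top Z: go to p, push EZ → (p, abb, EZ)
  read a, top E: go to u, push E → (u, bb, EZ)
  read b, top E: go to p, push DE → (p, b, DEZ)
  read b, top D: go to q, push ε → (q, ε, EZ)
All input consumed; state q ∈ F.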